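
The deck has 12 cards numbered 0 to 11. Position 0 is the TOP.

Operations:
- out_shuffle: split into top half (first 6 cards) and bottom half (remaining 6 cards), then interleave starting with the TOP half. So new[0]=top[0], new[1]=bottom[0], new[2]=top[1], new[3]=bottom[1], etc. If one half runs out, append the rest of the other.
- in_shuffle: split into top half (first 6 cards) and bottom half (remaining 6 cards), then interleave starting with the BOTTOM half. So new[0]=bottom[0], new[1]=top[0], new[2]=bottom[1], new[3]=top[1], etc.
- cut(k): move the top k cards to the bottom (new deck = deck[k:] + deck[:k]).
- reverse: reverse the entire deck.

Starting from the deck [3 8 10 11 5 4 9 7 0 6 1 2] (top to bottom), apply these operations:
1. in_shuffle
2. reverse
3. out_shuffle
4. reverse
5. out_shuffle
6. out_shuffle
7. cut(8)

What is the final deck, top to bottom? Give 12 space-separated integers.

Answer: 3 1 0 4 9 11 8 2 6 7 5 10

Derivation:
After op 1 (in_shuffle): [9 3 7 8 0 10 6 11 1 5 2 4]
After op 2 (reverse): [4 2 5 1 11 6 10 0 8 7 3 9]
After op 3 (out_shuffle): [4 10 2 0 5 8 1 7 11 3 6 9]
After op 4 (reverse): [9 6 3 11 7 1 8 5 0 2 10 4]
After op 5 (out_shuffle): [9 8 6 5 3 0 11 2 7 10 1 4]
After op 6 (out_shuffle): [9 11 8 2 6 7 5 10 3 1 0 4]
After op 7 (cut(8)): [3 1 0 4 9 11 8 2 6 7 5 10]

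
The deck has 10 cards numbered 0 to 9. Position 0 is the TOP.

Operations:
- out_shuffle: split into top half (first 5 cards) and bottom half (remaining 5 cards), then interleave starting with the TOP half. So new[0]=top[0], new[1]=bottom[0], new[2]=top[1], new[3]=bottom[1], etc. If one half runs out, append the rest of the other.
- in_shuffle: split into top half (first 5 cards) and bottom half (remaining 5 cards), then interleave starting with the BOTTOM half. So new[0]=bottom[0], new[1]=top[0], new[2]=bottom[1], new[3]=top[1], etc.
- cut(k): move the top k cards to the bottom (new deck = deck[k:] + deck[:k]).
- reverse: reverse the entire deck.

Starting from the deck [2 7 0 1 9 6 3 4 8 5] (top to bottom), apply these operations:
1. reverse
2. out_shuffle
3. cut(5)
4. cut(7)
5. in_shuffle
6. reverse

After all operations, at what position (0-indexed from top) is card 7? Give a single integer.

Answer: 9

Derivation:
After op 1 (reverse): [5 8 4 3 6 9 1 0 7 2]
After op 2 (out_shuffle): [5 9 8 1 4 0 3 7 6 2]
After op 3 (cut(5)): [0 3 7 6 2 5 9 8 1 4]
After op 4 (cut(7)): [8 1 4 0 3 7 6 2 5 9]
After op 5 (in_shuffle): [7 8 6 1 2 4 5 0 9 3]
After op 6 (reverse): [3 9 0 5 4 2 1 6 8 7]
Card 7 is at position 9.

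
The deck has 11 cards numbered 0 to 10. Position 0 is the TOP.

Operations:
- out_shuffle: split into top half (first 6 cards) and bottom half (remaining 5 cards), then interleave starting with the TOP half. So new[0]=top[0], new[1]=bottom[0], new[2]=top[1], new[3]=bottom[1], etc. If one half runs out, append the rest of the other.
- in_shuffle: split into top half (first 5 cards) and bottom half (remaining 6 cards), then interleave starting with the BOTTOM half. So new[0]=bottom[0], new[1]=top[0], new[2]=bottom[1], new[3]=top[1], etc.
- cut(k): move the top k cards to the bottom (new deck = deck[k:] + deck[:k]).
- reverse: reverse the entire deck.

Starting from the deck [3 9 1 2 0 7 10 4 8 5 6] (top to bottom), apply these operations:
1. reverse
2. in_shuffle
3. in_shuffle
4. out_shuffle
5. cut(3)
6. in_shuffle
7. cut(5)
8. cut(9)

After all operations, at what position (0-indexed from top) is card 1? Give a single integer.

Answer: 0

Derivation:
After op 1 (reverse): [6 5 8 4 10 7 0 2 1 9 3]
After op 2 (in_shuffle): [7 6 0 5 2 8 1 4 9 10 3]
After op 3 (in_shuffle): [8 7 1 6 4 0 9 5 10 2 3]
After op 4 (out_shuffle): [8 9 7 5 1 10 6 2 4 3 0]
After op 5 (cut(3)): [5 1 10 6 2 4 3 0 8 9 7]
After op 6 (in_shuffle): [4 5 3 1 0 10 8 6 9 2 7]
After op 7 (cut(5)): [10 8 6 9 2 7 4 5 3 1 0]
After op 8 (cut(9)): [1 0 10 8 6 9 2 7 4 5 3]
Card 1 is at position 0.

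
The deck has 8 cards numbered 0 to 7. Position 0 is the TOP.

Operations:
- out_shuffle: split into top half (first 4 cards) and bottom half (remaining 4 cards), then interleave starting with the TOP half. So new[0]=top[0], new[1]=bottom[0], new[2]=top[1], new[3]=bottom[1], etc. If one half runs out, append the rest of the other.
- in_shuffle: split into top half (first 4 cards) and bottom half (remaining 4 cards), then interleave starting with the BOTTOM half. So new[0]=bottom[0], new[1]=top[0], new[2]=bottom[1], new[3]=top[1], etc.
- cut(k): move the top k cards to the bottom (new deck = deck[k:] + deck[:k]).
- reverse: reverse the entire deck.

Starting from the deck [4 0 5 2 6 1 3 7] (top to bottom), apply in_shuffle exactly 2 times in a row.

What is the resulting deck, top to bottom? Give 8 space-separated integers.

Answer: 3 6 5 4 7 1 2 0

Derivation:
After op 1 (in_shuffle): [6 4 1 0 3 5 7 2]
After op 2 (in_shuffle): [3 6 5 4 7 1 2 0]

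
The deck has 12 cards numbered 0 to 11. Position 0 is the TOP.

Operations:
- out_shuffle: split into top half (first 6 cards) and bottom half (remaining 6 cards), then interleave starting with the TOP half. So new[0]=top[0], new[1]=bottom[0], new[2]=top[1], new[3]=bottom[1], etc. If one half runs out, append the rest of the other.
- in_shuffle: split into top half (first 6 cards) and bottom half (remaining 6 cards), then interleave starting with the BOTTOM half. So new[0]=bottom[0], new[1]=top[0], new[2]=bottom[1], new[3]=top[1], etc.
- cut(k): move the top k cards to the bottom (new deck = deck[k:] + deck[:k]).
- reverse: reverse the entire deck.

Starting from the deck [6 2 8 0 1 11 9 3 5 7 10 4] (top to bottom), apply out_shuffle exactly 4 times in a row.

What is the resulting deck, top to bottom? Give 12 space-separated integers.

Answer: 6 7 3 11 0 2 10 5 9 1 8 4

Derivation:
After op 1 (out_shuffle): [6 9 2 3 8 5 0 7 1 10 11 4]
After op 2 (out_shuffle): [6 0 9 7 2 1 3 10 8 11 5 4]
After op 3 (out_shuffle): [6 3 0 10 9 8 7 11 2 5 1 4]
After op 4 (out_shuffle): [6 7 3 11 0 2 10 5 9 1 8 4]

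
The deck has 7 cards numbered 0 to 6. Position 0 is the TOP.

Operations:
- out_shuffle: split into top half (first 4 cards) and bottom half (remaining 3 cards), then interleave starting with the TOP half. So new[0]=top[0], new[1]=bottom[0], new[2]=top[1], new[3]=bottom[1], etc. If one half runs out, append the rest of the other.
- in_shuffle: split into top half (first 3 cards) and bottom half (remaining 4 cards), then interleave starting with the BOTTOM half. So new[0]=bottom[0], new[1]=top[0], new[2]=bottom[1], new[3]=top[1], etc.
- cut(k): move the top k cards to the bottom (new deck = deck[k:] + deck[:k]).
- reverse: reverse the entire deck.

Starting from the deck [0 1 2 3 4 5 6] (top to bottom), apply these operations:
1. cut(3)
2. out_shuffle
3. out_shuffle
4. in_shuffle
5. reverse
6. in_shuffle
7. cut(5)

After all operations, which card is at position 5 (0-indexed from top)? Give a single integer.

Answer: 0

Derivation:
After op 1 (cut(3)): [3 4 5 6 0 1 2]
After op 2 (out_shuffle): [3 0 4 1 5 2 6]
After op 3 (out_shuffle): [3 5 0 2 4 6 1]
After op 4 (in_shuffle): [2 3 4 5 6 0 1]
After op 5 (reverse): [1 0 6 5 4 3 2]
After op 6 (in_shuffle): [5 1 4 0 3 6 2]
After op 7 (cut(5)): [6 2 5 1 4 0 3]
Position 5: card 0.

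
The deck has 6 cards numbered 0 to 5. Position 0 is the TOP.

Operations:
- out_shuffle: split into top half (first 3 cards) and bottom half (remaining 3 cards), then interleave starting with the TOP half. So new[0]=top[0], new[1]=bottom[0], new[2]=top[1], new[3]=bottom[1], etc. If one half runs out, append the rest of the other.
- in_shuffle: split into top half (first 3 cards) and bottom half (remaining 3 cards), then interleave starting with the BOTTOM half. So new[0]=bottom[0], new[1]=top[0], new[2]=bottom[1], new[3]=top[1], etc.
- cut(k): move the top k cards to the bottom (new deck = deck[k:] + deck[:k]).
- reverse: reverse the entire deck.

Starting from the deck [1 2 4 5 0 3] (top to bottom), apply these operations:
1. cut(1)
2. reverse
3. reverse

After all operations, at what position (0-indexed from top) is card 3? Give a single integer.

Answer: 4

Derivation:
After op 1 (cut(1)): [2 4 5 0 3 1]
After op 2 (reverse): [1 3 0 5 4 2]
After op 3 (reverse): [2 4 5 0 3 1]
Card 3 is at position 4.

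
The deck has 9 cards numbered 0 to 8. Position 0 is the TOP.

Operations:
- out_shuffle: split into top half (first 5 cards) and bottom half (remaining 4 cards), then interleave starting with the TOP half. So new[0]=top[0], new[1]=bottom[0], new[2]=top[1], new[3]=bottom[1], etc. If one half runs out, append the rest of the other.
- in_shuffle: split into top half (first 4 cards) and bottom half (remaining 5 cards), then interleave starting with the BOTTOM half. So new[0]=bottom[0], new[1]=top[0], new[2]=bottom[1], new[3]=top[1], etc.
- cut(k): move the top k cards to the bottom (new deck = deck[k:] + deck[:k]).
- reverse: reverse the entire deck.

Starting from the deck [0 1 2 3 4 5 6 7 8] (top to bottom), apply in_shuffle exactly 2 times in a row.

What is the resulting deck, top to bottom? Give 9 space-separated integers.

Answer: 6 4 2 0 7 5 3 1 8

Derivation:
After op 1 (in_shuffle): [4 0 5 1 6 2 7 3 8]
After op 2 (in_shuffle): [6 4 2 0 7 5 3 1 8]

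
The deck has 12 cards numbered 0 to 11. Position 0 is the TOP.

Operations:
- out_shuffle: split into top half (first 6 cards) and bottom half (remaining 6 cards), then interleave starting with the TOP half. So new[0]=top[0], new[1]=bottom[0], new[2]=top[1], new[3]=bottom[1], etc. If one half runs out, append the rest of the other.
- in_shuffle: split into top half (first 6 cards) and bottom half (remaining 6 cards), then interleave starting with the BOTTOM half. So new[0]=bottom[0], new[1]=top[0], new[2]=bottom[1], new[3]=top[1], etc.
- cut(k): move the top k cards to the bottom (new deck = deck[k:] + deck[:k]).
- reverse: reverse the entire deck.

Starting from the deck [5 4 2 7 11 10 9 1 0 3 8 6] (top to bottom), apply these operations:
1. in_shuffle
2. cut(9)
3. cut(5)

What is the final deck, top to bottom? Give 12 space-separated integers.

After op 1 (in_shuffle): [9 5 1 4 0 2 3 7 8 11 6 10]
After op 2 (cut(9)): [11 6 10 9 5 1 4 0 2 3 7 8]
After op 3 (cut(5)): [1 4 0 2 3 7 8 11 6 10 9 5]

Answer: 1 4 0 2 3 7 8 11 6 10 9 5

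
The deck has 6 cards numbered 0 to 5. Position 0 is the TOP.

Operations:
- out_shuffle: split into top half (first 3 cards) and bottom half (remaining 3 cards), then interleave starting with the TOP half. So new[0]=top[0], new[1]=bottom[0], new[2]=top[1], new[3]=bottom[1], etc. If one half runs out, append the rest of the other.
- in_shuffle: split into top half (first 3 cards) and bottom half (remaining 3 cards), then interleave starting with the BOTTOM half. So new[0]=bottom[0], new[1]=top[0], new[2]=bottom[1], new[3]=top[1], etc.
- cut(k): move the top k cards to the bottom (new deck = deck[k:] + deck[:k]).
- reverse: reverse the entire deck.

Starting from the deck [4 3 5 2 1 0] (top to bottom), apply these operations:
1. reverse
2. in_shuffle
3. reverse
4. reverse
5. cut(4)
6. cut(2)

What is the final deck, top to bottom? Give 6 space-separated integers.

Answer: 5 0 3 1 4 2

Derivation:
After op 1 (reverse): [0 1 2 5 3 4]
After op 2 (in_shuffle): [5 0 3 1 4 2]
After op 3 (reverse): [2 4 1 3 0 5]
After op 4 (reverse): [5 0 3 1 4 2]
After op 5 (cut(4)): [4 2 5 0 3 1]
After op 6 (cut(2)): [5 0 3 1 4 2]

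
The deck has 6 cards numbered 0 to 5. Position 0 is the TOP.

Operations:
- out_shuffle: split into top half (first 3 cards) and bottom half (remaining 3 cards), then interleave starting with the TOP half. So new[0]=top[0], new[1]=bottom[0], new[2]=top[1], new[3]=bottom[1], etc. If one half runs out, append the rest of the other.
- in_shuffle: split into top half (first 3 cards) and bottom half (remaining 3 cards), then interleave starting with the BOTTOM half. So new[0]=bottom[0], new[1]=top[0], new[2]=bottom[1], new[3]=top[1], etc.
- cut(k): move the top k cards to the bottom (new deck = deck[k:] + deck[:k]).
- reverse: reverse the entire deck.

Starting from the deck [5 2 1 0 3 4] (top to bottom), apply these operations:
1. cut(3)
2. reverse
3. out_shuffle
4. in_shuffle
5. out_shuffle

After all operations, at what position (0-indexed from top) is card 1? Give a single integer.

Answer: 2

Derivation:
After op 1 (cut(3)): [0 3 4 5 2 1]
After op 2 (reverse): [1 2 5 4 3 0]
After op 3 (out_shuffle): [1 4 2 3 5 0]
After op 4 (in_shuffle): [3 1 5 4 0 2]
After op 5 (out_shuffle): [3 4 1 0 5 2]
Card 1 is at position 2.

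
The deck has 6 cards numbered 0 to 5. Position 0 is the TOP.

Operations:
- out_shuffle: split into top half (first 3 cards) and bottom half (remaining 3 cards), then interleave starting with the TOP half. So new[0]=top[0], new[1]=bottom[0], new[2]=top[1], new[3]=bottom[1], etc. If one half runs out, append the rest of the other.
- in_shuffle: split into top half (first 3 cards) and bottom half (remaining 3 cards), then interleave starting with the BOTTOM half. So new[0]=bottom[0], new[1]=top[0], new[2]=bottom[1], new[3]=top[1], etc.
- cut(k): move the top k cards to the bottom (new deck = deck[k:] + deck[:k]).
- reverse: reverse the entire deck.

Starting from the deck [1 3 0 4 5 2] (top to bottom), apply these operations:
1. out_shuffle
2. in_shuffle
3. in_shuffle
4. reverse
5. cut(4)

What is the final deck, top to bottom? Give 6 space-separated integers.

Answer: 5 4 0 3 1 2

Derivation:
After op 1 (out_shuffle): [1 4 3 5 0 2]
After op 2 (in_shuffle): [5 1 0 4 2 3]
After op 3 (in_shuffle): [4 5 2 1 3 0]
After op 4 (reverse): [0 3 1 2 5 4]
After op 5 (cut(4)): [5 4 0 3 1 2]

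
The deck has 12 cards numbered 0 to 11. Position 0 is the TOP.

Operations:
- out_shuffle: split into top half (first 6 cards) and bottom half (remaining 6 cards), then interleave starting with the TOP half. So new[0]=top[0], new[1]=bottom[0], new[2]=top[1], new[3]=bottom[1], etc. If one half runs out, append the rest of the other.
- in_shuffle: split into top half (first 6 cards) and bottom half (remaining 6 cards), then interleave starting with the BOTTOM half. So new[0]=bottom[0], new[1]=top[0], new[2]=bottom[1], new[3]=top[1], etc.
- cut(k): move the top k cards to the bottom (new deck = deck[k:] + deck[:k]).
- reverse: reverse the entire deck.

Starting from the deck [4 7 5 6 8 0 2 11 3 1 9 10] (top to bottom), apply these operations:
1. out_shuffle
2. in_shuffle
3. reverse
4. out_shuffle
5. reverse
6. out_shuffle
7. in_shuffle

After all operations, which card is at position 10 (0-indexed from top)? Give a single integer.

After op 1 (out_shuffle): [4 2 7 11 5 3 6 1 8 9 0 10]
After op 2 (in_shuffle): [6 4 1 2 8 7 9 11 0 5 10 3]
After op 3 (reverse): [3 10 5 0 11 9 7 8 2 1 4 6]
After op 4 (out_shuffle): [3 7 10 8 5 2 0 1 11 4 9 6]
After op 5 (reverse): [6 9 4 11 1 0 2 5 8 10 7 3]
After op 6 (out_shuffle): [6 2 9 5 4 8 11 10 1 7 0 3]
After op 7 (in_shuffle): [11 6 10 2 1 9 7 5 0 4 3 8]
Position 10: card 3.

Answer: 3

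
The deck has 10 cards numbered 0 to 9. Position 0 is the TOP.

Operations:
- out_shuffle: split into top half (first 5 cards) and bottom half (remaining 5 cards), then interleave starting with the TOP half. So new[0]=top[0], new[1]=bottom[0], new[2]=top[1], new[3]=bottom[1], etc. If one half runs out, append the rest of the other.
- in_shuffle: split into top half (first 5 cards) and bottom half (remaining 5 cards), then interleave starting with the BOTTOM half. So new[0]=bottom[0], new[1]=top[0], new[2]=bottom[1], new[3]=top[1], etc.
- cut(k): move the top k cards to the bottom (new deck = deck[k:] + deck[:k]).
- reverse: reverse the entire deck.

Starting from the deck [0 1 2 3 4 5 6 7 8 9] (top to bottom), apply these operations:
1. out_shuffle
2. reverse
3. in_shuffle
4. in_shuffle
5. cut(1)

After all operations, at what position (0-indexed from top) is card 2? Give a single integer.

After op 1 (out_shuffle): [0 5 1 6 2 7 3 8 4 9]
After op 2 (reverse): [9 4 8 3 7 2 6 1 5 0]
After op 3 (in_shuffle): [2 9 6 4 1 8 5 3 0 7]
After op 4 (in_shuffle): [8 2 5 9 3 6 0 4 7 1]
After op 5 (cut(1)): [2 5 9 3 6 0 4 7 1 8]
Card 2 is at position 0.

Answer: 0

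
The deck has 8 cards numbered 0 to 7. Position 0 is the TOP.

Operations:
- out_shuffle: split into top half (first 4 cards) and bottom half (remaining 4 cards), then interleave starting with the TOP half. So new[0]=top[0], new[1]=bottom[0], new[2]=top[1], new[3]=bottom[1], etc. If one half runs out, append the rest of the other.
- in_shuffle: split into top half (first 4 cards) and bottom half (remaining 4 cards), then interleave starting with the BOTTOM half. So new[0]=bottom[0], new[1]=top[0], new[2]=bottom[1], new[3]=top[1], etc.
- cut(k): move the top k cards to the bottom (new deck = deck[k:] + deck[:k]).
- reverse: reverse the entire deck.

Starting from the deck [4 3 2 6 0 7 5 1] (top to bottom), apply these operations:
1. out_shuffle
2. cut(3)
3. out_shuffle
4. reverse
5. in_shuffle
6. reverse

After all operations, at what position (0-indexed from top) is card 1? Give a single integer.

After op 1 (out_shuffle): [4 0 3 7 2 5 6 1]
After op 2 (cut(3)): [7 2 5 6 1 4 0 3]
After op 3 (out_shuffle): [7 1 2 4 5 0 6 3]
After op 4 (reverse): [3 6 0 5 4 2 1 7]
After op 5 (in_shuffle): [4 3 2 6 1 0 7 5]
After op 6 (reverse): [5 7 0 1 6 2 3 4]
Card 1 is at position 3.

Answer: 3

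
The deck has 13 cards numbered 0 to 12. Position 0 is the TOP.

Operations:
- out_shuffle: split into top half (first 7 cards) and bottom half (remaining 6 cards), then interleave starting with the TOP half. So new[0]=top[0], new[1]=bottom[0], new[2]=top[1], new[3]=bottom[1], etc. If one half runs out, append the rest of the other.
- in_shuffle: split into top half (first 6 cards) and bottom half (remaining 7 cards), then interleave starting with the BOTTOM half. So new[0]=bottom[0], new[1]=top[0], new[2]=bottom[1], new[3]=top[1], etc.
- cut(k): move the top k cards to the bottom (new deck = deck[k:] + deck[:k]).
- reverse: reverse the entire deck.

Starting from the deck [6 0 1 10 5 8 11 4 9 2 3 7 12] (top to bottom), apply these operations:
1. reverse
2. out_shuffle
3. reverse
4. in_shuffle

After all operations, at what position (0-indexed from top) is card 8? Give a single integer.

Answer: 10

Derivation:
After op 1 (reverse): [12 7 3 2 9 4 11 8 5 10 1 0 6]
After op 2 (out_shuffle): [12 8 7 5 3 10 2 1 9 0 4 6 11]
After op 3 (reverse): [11 6 4 0 9 1 2 10 3 5 7 8 12]
After op 4 (in_shuffle): [2 11 10 6 3 4 5 0 7 9 8 1 12]
Card 8 is at position 10.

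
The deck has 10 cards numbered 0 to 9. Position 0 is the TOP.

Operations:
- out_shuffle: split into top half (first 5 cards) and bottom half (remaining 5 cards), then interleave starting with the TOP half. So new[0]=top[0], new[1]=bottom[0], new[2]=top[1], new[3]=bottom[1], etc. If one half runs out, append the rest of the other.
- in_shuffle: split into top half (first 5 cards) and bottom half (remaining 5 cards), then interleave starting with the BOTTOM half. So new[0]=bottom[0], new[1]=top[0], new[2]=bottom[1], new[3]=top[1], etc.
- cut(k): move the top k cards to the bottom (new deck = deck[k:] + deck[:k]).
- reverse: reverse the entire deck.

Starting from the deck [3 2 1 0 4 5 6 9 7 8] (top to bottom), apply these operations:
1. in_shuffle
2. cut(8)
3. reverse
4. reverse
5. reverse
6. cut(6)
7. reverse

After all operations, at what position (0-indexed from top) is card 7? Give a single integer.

After op 1 (in_shuffle): [5 3 6 2 9 1 7 0 8 4]
After op 2 (cut(8)): [8 4 5 3 6 2 9 1 7 0]
After op 3 (reverse): [0 7 1 9 2 6 3 5 4 8]
After op 4 (reverse): [8 4 5 3 6 2 9 1 7 0]
After op 5 (reverse): [0 7 1 9 2 6 3 5 4 8]
After op 6 (cut(6)): [3 5 4 8 0 7 1 9 2 6]
After op 7 (reverse): [6 2 9 1 7 0 8 4 5 3]
Card 7 is at position 4.

Answer: 4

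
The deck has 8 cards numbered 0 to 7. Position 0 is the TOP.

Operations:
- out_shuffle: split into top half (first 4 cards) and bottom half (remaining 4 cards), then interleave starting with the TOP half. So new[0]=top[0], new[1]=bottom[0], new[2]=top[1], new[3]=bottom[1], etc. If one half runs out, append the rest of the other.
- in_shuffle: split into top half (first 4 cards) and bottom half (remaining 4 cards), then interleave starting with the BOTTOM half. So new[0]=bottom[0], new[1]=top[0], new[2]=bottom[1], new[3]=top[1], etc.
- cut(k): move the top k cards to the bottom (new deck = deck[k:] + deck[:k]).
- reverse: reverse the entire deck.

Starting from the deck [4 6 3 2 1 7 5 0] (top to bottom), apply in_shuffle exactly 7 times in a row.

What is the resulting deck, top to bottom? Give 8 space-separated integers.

After op 1 (in_shuffle): [1 4 7 6 5 3 0 2]
After op 2 (in_shuffle): [5 1 3 4 0 7 2 6]
After op 3 (in_shuffle): [0 5 7 1 2 3 6 4]
After op 4 (in_shuffle): [2 0 3 5 6 7 4 1]
After op 5 (in_shuffle): [6 2 7 0 4 3 1 5]
After op 6 (in_shuffle): [4 6 3 2 1 7 5 0]
After op 7 (in_shuffle): [1 4 7 6 5 3 0 2]

Answer: 1 4 7 6 5 3 0 2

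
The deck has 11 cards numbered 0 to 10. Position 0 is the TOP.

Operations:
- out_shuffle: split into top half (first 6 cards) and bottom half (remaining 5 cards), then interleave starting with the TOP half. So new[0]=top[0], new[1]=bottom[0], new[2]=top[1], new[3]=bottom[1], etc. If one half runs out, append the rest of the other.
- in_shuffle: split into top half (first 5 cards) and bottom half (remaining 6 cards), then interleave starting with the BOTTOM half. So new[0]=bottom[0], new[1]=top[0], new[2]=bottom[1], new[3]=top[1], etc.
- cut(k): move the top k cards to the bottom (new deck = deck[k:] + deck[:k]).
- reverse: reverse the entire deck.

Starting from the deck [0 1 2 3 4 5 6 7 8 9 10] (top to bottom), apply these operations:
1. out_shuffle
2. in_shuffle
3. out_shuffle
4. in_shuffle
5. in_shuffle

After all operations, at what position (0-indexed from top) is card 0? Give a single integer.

Answer: 0

Derivation:
After op 1 (out_shuffle): [0 6 1 7 2 8 3 9 4 10 5]
After op 2 (in_shuffle): [8 0 3 6 9 1 4 7 10 2 5]
After op 3 (out_shuffle): [8 4 0 7 3 10 6 2 9 5 1]
After op 4 (in_shuffle): [10 8 6 4 2 0 9 7 5 3 1]
After op 5 (in_shuffle): [0 10 9 8 7 6 5 4 3 2 1]
Card 0 is at position 0.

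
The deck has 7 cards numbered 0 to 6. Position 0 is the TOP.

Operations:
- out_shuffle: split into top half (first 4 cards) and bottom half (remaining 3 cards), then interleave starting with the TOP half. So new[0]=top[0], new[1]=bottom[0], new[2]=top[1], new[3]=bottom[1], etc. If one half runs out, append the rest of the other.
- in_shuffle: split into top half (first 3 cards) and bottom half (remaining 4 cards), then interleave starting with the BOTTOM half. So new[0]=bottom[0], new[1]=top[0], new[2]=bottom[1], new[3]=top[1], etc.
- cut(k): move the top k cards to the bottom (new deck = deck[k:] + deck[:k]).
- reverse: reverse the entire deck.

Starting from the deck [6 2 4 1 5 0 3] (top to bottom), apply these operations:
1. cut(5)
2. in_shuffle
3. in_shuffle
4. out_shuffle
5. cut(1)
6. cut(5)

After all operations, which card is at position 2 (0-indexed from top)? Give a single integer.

Answer: 6

Derivation:
After op 1 (cut(5)): [0 3 6 2 4 1 5]
After op 2 (in_shuffle): [2 0 4 3 1 6 5]
After op 3 (in_shuffle): [3 2 1 0 6 4 5]
After op 4 (out_shuffle): [3 6 2 4 1 5 0]
After op 5 (cut(1)): [6 2 4 1 5 0 3]
After op 6 (cut(5)): [0 3 6 2 4 1 5]
Position 2: card 6.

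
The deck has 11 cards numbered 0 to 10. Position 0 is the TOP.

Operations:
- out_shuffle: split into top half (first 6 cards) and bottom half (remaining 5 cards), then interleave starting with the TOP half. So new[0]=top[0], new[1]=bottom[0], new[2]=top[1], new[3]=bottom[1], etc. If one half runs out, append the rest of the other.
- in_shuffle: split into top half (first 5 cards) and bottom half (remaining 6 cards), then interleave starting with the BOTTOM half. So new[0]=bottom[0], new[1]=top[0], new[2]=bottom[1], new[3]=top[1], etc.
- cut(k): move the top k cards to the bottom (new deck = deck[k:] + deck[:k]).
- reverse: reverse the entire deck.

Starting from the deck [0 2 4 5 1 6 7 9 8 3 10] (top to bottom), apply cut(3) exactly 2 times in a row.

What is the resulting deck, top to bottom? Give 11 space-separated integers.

After op 1 (cut(3)): [5 1 6 7 9 8 3 10 0 2 4]
After op 2 (cut(3)): [7 9 8 3 10 0 2 4 5 1 6]

Answer: 7 9 8 3 10 0 2 4 5 1 6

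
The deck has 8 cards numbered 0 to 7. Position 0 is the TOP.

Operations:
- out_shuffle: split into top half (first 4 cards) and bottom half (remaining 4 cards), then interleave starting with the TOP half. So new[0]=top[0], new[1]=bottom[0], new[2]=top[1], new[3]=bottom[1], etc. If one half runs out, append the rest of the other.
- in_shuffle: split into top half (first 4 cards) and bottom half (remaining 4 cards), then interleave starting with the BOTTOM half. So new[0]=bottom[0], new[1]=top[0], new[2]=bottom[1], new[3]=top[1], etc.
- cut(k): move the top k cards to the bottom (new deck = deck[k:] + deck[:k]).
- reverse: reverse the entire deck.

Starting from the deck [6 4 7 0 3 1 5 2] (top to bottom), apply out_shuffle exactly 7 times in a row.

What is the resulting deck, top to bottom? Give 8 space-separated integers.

After op 1 (out_shuffle): [6 3 4 1 7 5 0 2]
After op 2 (out_shuffle): [6 7 3 5 4 0 1 2]
After op 3 (out_shuffle): [6 4 7 0 3 1 5 2]
After op 4 (out_shuffle): [6 3 4 1 7 5 0 2]
After op 5 (out_shuffle): [6 7 3 5 4 0 1 2]
After op 6 (out_shuffle): [6 4 7 0 3 1 5 2]
After op 7 (out_shuffle): [6 3 4 1 7 5 0 2]

Answer: 6 3 4 1 7 5 0 2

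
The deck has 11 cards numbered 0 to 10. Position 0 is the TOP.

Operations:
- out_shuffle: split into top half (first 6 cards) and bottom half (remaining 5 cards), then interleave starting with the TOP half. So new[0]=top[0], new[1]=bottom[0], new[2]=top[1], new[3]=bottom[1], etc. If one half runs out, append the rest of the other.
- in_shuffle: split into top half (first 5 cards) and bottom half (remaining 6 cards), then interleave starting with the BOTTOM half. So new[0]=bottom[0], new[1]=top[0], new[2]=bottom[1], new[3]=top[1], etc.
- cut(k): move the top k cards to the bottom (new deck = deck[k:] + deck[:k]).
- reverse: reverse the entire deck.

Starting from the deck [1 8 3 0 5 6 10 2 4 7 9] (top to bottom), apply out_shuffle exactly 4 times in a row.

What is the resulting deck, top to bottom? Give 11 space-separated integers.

Answer: 1 7 2 6 0 8 9 4 10 5 3

Derivation:
After op 1 (out_shuffle): [1 10 8 2 3 4 0 7 5 9 6]
After op 2 (out_shuffle): [1 0 10 7 8 5 2 9 3 6 4]
After op 3 (out_shuffle): [1 2 0 9 10 3 7 6 8 4 5]
After op 4 (out_shuffle): [1 7 2 6 0 8 9 4 10 5 3]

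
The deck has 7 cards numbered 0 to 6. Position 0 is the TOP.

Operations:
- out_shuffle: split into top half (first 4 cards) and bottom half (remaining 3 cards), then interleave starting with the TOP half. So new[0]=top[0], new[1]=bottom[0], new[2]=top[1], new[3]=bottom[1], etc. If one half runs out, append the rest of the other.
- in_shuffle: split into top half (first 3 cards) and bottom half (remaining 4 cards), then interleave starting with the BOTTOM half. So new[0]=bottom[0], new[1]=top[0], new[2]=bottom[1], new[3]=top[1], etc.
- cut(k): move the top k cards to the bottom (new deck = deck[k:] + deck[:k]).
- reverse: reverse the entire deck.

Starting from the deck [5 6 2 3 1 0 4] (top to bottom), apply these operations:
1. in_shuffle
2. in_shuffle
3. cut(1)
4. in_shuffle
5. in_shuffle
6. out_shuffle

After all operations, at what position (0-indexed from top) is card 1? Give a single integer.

Answer: 3

Derivation:
After op 1 (in_shuffle): [3 5 1 6 0 2 4]
After op 2 (in_shuffle): [6 3 0 5 2 1 4]
After op 3 (cut(1)): [3 0 5 2 1 4 6]
After op 4 (in_shuffle): [2 3 1 0 4 5 6]
After op 5 (in_shuffle): [0 2 4 3 5 1 6]
After op 6 (out_shuffle): [0 5 2 1 4 6 3]
Card 1 is at position 3.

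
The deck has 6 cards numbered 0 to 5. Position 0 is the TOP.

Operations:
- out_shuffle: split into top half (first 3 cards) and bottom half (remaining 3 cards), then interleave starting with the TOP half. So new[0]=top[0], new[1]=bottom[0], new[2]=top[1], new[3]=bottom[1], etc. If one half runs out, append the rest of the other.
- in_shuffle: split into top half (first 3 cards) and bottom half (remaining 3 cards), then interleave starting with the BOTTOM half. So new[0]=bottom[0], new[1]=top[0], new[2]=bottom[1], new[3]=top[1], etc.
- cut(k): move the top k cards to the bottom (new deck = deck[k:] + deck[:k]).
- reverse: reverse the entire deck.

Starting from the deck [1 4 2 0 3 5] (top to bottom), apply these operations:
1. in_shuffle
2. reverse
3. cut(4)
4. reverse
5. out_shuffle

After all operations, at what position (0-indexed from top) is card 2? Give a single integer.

After op 1 (in_shuffle): [0 1 3 4 5 2]
After op 2 (reverse): [2 5 4 3 1 0]
After op 3 (cut(4)): [1 0 2 5 4 3]
After op 4 (reverse): [3 4 5 2 0 1]
After op 5 (out_shuffle): [3 2 4 0 5 1]
Card 2 is at position 1.

Answer: 1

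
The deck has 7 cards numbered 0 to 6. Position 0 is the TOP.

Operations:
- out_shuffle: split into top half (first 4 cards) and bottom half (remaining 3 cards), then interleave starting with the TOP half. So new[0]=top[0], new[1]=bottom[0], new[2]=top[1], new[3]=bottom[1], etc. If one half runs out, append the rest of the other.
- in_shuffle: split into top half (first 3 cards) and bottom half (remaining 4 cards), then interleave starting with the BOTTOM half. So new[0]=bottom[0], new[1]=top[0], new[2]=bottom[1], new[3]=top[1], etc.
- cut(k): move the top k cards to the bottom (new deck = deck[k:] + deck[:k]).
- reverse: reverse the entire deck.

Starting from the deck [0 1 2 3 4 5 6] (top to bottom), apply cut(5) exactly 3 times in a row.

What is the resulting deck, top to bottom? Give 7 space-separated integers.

After op 1 (cut(5)): [5 6 0 1 2 3 4]
After op 2 (cut(5)): [3 4 5 6 0 1 2]
After op 3 (cut(5)): [1 2 3 4 5 6 0]

Answer: 1 2 3 4 5 6 0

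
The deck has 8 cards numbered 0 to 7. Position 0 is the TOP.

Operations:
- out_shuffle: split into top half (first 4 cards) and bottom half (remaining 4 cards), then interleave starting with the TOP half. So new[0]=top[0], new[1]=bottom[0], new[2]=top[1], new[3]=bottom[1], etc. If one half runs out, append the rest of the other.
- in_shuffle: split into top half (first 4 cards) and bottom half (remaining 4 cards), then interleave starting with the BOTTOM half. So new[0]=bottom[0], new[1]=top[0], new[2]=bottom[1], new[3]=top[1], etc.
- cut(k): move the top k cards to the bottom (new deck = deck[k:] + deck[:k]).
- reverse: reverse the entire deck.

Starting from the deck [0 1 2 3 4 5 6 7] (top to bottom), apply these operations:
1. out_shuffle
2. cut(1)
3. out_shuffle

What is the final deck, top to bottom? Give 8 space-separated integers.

After op 1 (out_shuffle): [0 4 1 5 2 6 3 7]
After op 2 (cut(1)): [4 1 5 2 6 3 7 0]
After op 3 (out_shuffle): [4 6 1 3 5 7 2 0]

Answer: 4 6 1 3 5 7 2 0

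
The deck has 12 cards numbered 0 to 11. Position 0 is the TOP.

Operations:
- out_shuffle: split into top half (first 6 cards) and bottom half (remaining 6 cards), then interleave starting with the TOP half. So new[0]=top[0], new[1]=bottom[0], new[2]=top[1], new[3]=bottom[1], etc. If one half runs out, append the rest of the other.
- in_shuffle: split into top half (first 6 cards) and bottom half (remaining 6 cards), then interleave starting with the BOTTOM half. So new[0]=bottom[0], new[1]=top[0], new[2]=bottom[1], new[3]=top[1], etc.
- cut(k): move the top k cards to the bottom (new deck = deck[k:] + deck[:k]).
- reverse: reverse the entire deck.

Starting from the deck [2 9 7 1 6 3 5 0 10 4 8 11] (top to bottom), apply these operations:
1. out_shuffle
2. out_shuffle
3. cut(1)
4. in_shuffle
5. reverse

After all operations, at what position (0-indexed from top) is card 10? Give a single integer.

Answer: 5

Derivation:
After op 1 (out_shuffle): [2 5 9 0 7 10 1 4 6 8 3 11]
After op 2 (out_shuffle): [2 1 5 4 9 6 0 8 7 3 10 11]
After op 3 (cut(1)): [1 5 4 9 6 0 8 7 3 10 11 2]
After op 4 (in_shuffle): [8 1 7 5 3 4 10 9 11 6 2 0]
After op 5 (reverse): [0 2 6 11 9 10 4 3 5 7 1 8]
Card 10 is at position 5.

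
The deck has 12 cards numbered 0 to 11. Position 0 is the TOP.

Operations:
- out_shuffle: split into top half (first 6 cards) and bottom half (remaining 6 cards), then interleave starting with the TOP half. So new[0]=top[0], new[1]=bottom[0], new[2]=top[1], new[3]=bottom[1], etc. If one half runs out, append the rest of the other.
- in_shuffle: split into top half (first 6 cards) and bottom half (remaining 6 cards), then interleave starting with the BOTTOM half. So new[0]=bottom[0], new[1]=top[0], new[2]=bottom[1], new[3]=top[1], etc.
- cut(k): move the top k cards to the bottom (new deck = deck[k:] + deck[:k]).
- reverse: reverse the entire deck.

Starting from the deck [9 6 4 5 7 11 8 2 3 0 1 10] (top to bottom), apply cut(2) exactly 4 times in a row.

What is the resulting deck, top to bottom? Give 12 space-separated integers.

Answer: 3 0 1 10 9 6 4 5 7 11 8 2

Derivation:
After op 1 (cut(2)): [4 5 7 11 8 2 3 0 1 10 9 6]
After op 2 (cut(2)): [7 11 8 2 3 0 1 10 9 6 4 5]
After op 3 (cut(2)): [8 2 3 0 1 10 9 6 4 5 7 11]
After op 4 (cut(2)): [3 0 1 10 9 6 4 5 7 11 8 2]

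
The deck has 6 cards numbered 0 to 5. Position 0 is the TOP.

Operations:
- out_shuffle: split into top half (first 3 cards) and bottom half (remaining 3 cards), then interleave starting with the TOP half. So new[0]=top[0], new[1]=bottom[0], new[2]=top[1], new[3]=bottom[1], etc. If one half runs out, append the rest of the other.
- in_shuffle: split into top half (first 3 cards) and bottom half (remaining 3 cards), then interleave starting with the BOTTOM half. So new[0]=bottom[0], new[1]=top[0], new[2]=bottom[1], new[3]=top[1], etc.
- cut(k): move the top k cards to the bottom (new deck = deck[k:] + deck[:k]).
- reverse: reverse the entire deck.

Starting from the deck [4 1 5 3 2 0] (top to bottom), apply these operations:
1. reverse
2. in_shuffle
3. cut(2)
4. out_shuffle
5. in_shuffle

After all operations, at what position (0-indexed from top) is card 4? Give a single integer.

Answer: 2

Derivation:
After op 1 (reverse): [0 2 3 5 1 4]
After op 2 (in_shuffle): [5 0 1 2 4 3]
After op 3 (cut(2)): [1 2 4 3 5 0]
After op 4 (out_shuffle): [1 3 2 5 4 0]
After op 5 (in_shuffle): [5 1 4 3 0 2]
Card 4 is at position 2.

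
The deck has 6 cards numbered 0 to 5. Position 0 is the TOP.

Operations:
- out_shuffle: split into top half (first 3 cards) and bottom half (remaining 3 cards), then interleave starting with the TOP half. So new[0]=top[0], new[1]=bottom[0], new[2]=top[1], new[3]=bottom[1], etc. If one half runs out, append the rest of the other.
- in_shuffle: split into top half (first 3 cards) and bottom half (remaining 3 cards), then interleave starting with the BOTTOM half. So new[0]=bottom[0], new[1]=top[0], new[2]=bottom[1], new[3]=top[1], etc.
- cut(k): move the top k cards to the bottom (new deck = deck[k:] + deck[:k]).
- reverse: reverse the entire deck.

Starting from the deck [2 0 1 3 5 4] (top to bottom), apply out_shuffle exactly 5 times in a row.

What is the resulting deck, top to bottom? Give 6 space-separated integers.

After op 1 (out_shuffle): [2 3 0 5 1 4]
After op 2 (out_shuffle): [2 5 3 1 0 4]
After op 3 (out_shuffle): [2 1 5 0 3 4]
After op 4 (out_shuffle): [2 0 1 3 5 4]
After op 5 (out_shuffle): [2 3 0 5 1 4]

Answer: 2 3 0 5 1 4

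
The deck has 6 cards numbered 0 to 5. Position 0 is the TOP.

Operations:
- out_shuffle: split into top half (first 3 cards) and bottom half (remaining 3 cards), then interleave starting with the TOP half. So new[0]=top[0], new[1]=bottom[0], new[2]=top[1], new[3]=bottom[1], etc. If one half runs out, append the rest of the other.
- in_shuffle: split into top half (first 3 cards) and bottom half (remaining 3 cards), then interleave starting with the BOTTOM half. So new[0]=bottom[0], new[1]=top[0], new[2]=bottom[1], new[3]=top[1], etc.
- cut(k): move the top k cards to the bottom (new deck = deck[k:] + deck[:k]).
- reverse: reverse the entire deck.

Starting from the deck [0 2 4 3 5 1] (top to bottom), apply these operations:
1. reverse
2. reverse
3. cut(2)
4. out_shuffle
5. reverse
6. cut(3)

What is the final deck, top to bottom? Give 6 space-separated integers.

Answer: 3 1 4 2 5 0

Derivation:
After op 1 (reverse): [1 5 3 4 2 0]
After op 2 (reverse): [0 2 4 3 5 1]
After op 3 (cut(2)): [4 3 5 1 0 2]
After op 4 (out_shuffle): [4 1 3 0 5 2]
After op 5 (reverse): [2 5 0 3 1 4]
After op 6 (cut(3)): [3 1 4 2 5 0]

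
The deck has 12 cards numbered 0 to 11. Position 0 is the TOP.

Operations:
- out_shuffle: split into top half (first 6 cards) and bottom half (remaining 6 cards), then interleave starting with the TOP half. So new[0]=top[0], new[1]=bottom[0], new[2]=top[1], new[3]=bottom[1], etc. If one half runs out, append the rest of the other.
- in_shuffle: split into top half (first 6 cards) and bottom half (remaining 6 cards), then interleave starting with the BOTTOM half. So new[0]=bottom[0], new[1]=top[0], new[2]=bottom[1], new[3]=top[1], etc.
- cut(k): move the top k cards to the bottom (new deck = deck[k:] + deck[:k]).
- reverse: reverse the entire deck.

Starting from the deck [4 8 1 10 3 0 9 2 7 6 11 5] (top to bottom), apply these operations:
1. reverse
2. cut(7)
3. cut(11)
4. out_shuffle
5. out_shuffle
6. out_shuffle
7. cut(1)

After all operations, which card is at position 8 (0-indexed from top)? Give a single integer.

Answer: 6

Derivation:
After op 1 (reverse): [5 11 6 7 2 9 0 3 10 1 8 4]
After op 2 (cut(7)): [3 10 1 8 4 5 11 6 7 2 9 0]
After op 3 (cut(11)): [0 3 10 1 8 4 5 11 6 7 2 9]
After op 4 (out_shuffle): [0 5 3 11 10 6 1 7 8 2 4 9]
After op 5 (out_shuffle): [0 1 5 7 3 8 11 2 10 4 6 9]
After op 6 (out_shuffle): [0 11 1 2 5 10 7 4 3 6 8 9]
After op 7 (cut(1)): [11 1 2 5 10 7 4 3 6 8 9 0]
Position 8: card 6.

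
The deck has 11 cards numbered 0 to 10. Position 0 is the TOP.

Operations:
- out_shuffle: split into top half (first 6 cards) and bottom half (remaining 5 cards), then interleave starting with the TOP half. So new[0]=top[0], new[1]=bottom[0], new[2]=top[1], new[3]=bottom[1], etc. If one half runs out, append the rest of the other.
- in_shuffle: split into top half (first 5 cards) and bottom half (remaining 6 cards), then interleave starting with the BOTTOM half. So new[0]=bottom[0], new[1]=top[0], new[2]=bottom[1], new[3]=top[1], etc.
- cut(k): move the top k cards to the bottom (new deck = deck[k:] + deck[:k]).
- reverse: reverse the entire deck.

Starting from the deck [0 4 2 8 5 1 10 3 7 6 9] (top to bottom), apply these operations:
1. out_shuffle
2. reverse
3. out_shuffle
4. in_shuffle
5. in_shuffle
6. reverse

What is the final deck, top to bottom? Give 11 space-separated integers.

Answer: 7 10 5 2 0 6 3 1 8 4 9

Derivation:
After op 1 (out_shuffle): [0 10 4 3 2 7 8 6 5 9 1]
After op 2 (reverse): [1 9 5 6 8 7 2 3 4 10 0]
After op 3 (out_shuffle): [1 2 9 3 5 4 6 10 8 0 7]
After op 4 (in_shuffle): [4 1 6 2 10 9 8 3 0 5 7]
After op 5 (in_shuffle): [9 4 8 1 3 6 0 2 5 10 7]
After op 6 (reverse): [7 10 5 2 0 6 3 1 8 4 9]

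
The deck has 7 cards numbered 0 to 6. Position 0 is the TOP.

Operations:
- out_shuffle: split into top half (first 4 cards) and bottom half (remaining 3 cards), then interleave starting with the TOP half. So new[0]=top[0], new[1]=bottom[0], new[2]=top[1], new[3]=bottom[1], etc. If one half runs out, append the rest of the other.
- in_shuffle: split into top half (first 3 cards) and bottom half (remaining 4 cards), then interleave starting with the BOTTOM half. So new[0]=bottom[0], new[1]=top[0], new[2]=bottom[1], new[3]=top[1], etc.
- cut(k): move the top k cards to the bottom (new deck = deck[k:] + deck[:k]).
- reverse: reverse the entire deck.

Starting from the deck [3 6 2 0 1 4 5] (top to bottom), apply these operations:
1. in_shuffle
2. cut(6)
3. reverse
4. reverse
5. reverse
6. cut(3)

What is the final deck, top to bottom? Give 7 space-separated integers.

After op 1 (in_shuffle): [0 3 1 6 4 2 5]
After op 2 (cut(6)): [5 0 3 1 6 4 2]
After op 3 (reverse): [2 4 6 1 3 0 5]
After op 4 (reverse): [5 0 3 1 6 4 2]
After op 5 (reverse): [2 4 6 1 3 0 5]
After op 6 (cut(3)): [1 3 0 5 2 4 6]

Answer: 1 3 0 5 2 4 6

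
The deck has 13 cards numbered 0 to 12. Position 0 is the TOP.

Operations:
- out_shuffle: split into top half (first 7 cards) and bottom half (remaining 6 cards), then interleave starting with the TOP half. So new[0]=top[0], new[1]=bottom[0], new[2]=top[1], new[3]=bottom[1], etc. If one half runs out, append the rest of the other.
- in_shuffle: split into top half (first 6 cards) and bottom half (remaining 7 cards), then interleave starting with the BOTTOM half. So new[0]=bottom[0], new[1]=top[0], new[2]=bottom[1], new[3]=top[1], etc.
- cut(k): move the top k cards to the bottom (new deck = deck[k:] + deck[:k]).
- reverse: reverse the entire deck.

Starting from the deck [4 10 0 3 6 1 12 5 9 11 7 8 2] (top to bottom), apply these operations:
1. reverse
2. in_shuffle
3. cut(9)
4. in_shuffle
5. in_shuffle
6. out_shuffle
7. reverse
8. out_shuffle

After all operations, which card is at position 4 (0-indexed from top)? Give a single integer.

After op 1 (reverse): [2 8 7 11 9 5 12 1 6 3 0 10 4]
After op 2 (in_shuffle): [12 2 1 8 6 7 3 11 0 9 10 5 4]
After op 3 (cut(9)): [9 10 5 4 12 2 1 8 6 7 3 11 0]
After op 4 (in_shuffle): [1 9 8 10 6 5 7 4 3 12 11 2 0]
After op 5 (in_shuffle): [7 1 4 9 3 8 12 10 11 6 2 5 0]
After op 6 (out_shuffle): [7 10 1 11 4 6 9 2 3 5 8 0 12]
After op 7 (reverse): [12 0 8 5 3 2 9 6 4 11 1 10 7]
After op 8 (out_shuffle): [12 6 0 4 8 11 5 1 3 10 2 7 9]
Position 4: card 8.

Answer: 8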